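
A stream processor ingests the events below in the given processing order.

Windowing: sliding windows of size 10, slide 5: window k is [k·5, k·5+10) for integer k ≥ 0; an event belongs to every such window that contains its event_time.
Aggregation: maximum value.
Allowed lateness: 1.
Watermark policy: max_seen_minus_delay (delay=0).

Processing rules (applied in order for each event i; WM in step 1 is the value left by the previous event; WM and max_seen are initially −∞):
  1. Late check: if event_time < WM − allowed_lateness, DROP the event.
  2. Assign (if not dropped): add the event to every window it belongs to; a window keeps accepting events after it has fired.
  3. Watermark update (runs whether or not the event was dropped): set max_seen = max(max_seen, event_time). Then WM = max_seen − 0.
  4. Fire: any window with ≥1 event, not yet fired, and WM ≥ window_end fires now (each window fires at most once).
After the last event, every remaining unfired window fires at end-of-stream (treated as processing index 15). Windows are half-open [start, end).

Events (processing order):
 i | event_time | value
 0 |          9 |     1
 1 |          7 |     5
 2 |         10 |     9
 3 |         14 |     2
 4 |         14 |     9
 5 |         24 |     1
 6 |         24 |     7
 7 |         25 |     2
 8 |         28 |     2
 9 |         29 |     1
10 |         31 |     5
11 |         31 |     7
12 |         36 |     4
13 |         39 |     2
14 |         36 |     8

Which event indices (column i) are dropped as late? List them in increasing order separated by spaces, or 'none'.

1 14

i=0 t=9 v=1: → [5,15),[0,10); WM=9
i=1 t=7 v=5: DROP (t<9-1); WM=9
i=2 t=10 v=9: → [10,20),[5,15); WM=10; [0,10) fires=1
i=3 t=14 v=2: → [10,20),[5,15); WM=14
i=4 t=14 v=9: → [10,20),[5,15); WM=14
i=5 t=24 v=1: → [20,30),[15,25); WM=24; [5,15) fires=9 [10,20) fires=9
i=6 t=24 v=7: → [20,30),[15,25); WM=24
i=7 t=25 v=2: → [25,35),[20,30); WM=25; [15,25) fires=7
i=8 t=28 v=2: → [25,35),[20,30); WM=28
i=9 t=29 v=1: → [25,35),[20,30); WM=29
i=10 t=31 v=5: → [30,40),[25,35); WM=31; [20,30) fires=7
i=11 t=31 v=7: → [30,40),[25,35); WM=31
i=12 t=36 v=4: → [35,45),[30,40); WM=36; [25,35) fires=7
i=13 t=39 v=2: → [35,45),[30,40); WM=39
i=14 t=36 v=8: DROP (t<39-1); WM=39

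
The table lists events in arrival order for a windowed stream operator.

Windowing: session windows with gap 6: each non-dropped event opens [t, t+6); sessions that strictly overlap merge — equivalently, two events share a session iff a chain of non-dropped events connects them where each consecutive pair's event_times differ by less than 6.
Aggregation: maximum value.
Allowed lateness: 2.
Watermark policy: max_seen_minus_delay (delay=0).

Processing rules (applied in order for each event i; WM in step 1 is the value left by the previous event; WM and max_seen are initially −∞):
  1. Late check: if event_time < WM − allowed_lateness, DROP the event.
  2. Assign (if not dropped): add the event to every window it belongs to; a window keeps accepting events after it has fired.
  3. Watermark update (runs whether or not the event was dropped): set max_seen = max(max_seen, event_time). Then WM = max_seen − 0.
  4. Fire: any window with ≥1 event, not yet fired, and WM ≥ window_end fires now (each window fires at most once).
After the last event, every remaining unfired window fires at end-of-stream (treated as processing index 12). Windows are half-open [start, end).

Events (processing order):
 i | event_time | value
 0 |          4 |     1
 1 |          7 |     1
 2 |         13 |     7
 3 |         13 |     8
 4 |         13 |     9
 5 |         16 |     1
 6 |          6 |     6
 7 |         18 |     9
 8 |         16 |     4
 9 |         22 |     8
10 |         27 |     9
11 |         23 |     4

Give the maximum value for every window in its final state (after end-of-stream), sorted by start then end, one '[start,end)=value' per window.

[4,13)=1 [13,33)=9

i=0 t=4 v=1: → [4,10); WM=4
i=1 t=7 v=1: → [4,13); WM=7
i=2 t=13 v=7: → [13,19); WM=13
i=3 t=13 v=8: → [13,19); WM=13
i=4 t=13 v=9: → [13,19); WM=13
i=5 t=16 v=1: → [13,22); WM=16
i=6 t=6 v=6: DROP (t<16-2); WM=16
i=7 t=18 v=9: → [13,24); WM=18
i=8 t=16 v=4: → [13,24); WM=18
i=9 t=22 v=8: → [13,28); WM=22
i=10 t=27 v=9: → [13,33); WM=27
i=11 t=23 v=4: DROP (t<27-2); WM=27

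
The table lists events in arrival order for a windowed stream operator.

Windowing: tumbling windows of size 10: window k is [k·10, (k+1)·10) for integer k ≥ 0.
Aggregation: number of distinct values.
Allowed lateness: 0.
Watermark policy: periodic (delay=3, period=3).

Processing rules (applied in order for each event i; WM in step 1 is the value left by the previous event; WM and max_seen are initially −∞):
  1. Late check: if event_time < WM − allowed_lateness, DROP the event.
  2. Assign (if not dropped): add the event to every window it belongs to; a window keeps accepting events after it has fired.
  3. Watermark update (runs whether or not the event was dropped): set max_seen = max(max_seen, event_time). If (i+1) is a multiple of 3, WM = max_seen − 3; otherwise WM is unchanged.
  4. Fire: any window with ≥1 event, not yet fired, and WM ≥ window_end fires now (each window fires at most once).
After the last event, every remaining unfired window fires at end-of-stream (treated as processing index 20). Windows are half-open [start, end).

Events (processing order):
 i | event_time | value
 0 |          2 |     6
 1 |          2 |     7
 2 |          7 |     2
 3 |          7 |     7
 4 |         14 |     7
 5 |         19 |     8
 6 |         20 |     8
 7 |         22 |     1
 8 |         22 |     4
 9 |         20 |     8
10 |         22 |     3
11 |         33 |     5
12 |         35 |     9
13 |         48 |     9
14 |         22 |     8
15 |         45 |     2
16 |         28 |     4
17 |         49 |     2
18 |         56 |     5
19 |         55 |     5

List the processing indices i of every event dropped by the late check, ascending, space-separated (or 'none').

i=0 t=2 v=6: → [0,10); WM=−∞
i=1 t=2 v=7: → [0,10); WM=−∞
i=2 t=7 v=2: → [0,10); WM=4
i=3 t=7 v=7: → [0,10); WM=4
i=4 t=14 v=7: → [10,20); WM=4
i=5 t=19 v=8: → [10,20); WM=16; [0,10) fires=3
i=6 t=20 v=8: → [20,30); WM=16
i=7 t=22 v=1: → [20,30); WM=16
i=8 t=22 v=4: → [20,30); WM=19
i=9 t=20 v=8: → [20,30); WM=19
i=10 t=22 v=3: → [20,30); WM=19
i=11 t=33 v=5: → [30,40); WM=30; [10,20) fires=2 [20,30) fires=4
i=12 t=35 v=9: → [30,40); WM=30
i=13 t=48 v=9: → [40,50); WM=30
i=14 t=22 v=8: DROP (t<30-0); WM=45; [30,40) fires=2
i=15 t=45 v=2: → [40,50); WM=45
i=16 t=28 v=4: DROP (t<45-0); WM=45
i=17 t=49 v=2: → [40,50); WM=46
i=18 t=56 v=5: → [50,60); WM=46
i=19 t=55 v=5: → [50,60); WM=46

14 16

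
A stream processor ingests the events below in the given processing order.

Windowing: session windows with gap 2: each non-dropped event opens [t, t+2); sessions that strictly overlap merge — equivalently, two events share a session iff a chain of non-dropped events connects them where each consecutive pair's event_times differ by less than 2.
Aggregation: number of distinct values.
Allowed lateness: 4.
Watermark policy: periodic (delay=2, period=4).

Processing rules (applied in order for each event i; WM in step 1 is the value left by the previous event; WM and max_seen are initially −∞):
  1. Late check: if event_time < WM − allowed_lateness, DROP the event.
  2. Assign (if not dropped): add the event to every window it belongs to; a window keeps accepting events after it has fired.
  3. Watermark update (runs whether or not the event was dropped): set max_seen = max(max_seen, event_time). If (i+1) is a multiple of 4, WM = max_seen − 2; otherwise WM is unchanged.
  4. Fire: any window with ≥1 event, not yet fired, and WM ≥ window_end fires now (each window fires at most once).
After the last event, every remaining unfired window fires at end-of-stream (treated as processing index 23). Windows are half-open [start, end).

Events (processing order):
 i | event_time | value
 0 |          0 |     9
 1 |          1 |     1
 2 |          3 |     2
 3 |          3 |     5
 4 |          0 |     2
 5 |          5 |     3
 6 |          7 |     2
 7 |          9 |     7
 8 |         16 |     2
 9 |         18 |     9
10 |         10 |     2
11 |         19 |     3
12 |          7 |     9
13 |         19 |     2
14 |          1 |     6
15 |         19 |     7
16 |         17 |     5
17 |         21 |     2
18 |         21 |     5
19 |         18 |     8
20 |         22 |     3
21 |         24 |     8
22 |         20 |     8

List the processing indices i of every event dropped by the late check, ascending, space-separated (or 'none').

i=0 t=0 v=9: → [0,2); WM=−∞
i=1 t=1 v=1: → [0,3); WM=−∞
i=2 t=3 v=2: → [3,5); WM=−∞
i=3 t=3 v=5: → [3,5); WM=1
i=4 t=0 v=2: → [0,3); WM=1
i=5 t=5 v=3: → [5,7); WM=1
i=6 t=7 v=2: → [7,9); WM=1
i=7 t=9 v=7: → [9,11); WM=7
i=8 t=16 v=2: → [16,18); WM=7
i=9 t=18 v=9: → [18,20); WM=7
i=10 t=10 v=2: → [9,12); WM=7
i=11 t=19 v=3: → [18,21); WM=17
i=12 t=7 v=9: DROP (t<17-4); WM=17
i=13 t=19 v=2: → [18,21); WM=17
i=14 t=1 v=6: DROP (t<17-4); WM=17
i=15 t=19 v=7: → [18,21); WM=17
i=16 t=17 v=5: → [16,21); WM=17
i=17 t=21 v=2: → [21,23); WM=17
i=18 t=21 v=5: → [21,23); WM=17
i=19 t=18 v=8: → [16,21); WM=19
i=20 t=22 v=3: → [21,24); WM=19
i=21 t=24 v=8: → [24,26); WM=19
i=22 t=20 v=8: → [16,24); WM=19

12 14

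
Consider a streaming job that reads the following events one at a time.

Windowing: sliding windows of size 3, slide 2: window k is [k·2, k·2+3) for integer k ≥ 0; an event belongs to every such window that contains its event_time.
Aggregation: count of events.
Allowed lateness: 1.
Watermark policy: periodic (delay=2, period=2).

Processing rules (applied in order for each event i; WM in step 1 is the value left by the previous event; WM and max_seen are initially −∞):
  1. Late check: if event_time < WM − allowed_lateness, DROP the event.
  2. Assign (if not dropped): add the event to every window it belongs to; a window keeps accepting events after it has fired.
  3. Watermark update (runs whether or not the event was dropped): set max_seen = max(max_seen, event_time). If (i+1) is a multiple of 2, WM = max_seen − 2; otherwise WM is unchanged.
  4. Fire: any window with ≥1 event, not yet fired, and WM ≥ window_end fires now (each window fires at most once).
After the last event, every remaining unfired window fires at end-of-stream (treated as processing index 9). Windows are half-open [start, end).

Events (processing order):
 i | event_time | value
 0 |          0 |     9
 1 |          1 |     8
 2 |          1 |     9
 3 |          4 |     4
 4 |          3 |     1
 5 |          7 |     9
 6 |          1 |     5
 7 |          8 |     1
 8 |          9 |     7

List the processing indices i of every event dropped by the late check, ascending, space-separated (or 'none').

i=0 t=0 v=9: → [0,3); WM=−∞
i=1 t=1 v=8: → [0,3); WM=-1
i=2 t=1 v=9: → [0,3); WM=-1
i=3 t=4 v=4: → [4,7),[2,5); WM=2
i=4 t=3 v=1: → [2,5); WM=2
i=5 t=7 v=9: → [6,9); WM=5; [0,3) fires=3 [2,5) fires=2
i=6 t=1 v=5: DROP (t<5-1); WM=5
i=7 t=8 v=1: → [8,11),[6,9); WM=6
i=8 t=9 v=7: → [8,11); WM=6

6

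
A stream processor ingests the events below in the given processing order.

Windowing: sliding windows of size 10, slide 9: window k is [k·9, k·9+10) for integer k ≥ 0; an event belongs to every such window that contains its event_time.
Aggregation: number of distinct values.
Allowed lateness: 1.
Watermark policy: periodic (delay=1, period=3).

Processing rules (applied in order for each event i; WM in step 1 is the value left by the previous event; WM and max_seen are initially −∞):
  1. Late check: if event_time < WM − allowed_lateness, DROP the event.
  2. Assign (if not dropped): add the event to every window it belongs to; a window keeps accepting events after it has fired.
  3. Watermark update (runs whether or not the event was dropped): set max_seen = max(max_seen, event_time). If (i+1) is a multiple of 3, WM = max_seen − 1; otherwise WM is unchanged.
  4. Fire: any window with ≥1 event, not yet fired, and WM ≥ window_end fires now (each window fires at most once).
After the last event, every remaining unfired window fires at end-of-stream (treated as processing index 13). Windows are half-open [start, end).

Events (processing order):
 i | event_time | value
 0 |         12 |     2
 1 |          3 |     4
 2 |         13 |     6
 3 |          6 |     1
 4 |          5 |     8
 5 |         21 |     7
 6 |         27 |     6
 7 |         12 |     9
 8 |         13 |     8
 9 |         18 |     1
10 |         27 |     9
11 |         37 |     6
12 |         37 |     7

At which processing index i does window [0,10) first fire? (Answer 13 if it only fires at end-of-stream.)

2

i=0 t=12 v=2: → [9,19); WM=−∞
i=1 t=3 v=4: → [0,10); WM=−∞
i=2 t=13 v=6: → [9,19); WM=12; [0,10) fires=1
i=3 t=6 v=1: DROP (t<12-1); WM=12
i=4 t=5 v=8: DROP (t<12-1); WM=12
i=5 t=21 v=7: → [18,28); WM=20; [9,19) fires=2
i=6 t=27 v=6: → [27,37),[18,28); WM=20
i=7 t=12 v=9: DROP (t<20-1); WM=20
i=8 t=13 v=8: DROP (t<20-1); WM=26
i=9 t=18 v=1: DROP (t<26-1); WM=26
i=10 t=27 v=9: → [27,37),[18,28); WM=26
i=11 t=37 v=6: → [36,46); WM=36; [18,28) fires=3
i=12 t=37 v=7: → [36,46); WM=36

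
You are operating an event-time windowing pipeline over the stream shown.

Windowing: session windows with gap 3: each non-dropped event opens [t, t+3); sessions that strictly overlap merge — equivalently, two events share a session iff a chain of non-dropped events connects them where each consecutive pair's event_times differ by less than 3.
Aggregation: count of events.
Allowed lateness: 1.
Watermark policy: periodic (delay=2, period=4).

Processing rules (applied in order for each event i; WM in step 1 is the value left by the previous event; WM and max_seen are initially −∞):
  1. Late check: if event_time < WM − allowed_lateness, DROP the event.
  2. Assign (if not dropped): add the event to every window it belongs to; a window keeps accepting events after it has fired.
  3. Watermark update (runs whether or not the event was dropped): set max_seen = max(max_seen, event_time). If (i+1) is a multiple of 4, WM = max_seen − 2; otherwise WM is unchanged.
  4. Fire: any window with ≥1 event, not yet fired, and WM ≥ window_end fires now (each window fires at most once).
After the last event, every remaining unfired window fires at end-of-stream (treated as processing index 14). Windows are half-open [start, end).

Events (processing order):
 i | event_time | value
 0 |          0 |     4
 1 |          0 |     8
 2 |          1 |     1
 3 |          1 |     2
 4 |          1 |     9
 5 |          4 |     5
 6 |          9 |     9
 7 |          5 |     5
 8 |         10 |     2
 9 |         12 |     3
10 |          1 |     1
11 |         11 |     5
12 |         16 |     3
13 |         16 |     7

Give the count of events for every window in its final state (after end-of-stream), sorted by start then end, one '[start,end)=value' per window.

i=0 t=0 v=4: → [0,3); WM=−∞
i=1 t=0 v=8: → [0,3); WM=−∞
i=2 t=1 v=1: → [0,4); WM=−∞
i=3 t=1 v=2: → [0,4); WM=-1
i=4 t=1 v=9: → [0,4); WM=-1
i=5 t=4 v=5: → [4,7); WM=-1
i=6 t=9 v=9: → [9,12); WM=-1
i=7 t=5 v=5: → [4,8); WM=7
i=8 t=10 v=2: → [9,13); WM=7
i=9 t=12 v=3: → [9,15); WM=7
i=10 t=1 v=1: DROP (t<7-1); WM=7
i=11 t=11 v=5: → [9,15); WM=10
i=12 t=16 v=3: → [16,19); WM=10
i=13 t=16 v=7: → [16,19); WM=10

[0,4)=5 [4,8)=2 [9,15)=4 [16,19)=2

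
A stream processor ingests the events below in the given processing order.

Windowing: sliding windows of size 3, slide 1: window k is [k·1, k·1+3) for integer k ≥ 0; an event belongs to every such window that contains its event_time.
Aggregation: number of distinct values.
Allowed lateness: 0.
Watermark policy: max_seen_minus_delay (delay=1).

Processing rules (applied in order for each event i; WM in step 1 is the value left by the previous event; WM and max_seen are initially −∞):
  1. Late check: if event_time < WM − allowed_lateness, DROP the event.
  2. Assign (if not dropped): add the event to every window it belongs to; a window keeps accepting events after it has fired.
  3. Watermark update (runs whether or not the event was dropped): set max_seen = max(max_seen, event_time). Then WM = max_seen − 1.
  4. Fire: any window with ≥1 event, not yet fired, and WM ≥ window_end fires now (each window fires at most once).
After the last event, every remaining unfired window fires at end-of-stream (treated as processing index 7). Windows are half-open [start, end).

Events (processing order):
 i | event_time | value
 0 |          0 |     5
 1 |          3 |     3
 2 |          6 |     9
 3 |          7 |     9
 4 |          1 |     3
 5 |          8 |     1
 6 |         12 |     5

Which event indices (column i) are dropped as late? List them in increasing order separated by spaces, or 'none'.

i=0 t=0 v=5: → [0,3); WM=-1
i=1 t=3 v=3: → [3,6),[2,5),[1,4); WM=2
i=2 t=6 v=9: → [6,9),[5,8),[4,7); WM=5; [0,3) fires=1 [1,4) fires=1 [2,5) fires=1
i=3 t=7 v=9: → [7,10),[6,9),[5,8); WM=6; [3,6) fires=1
i=4 t=1 v=3: DROP (t<6-0); WM=6
i=5 t=8 v=1: → [8,11),[7,10),[6,9); WM=7; [4,7) fires=1
i=6 t=12 v=5: → [12,15),[11,14),[10,13); WM=11; [5,8) fires=1 [6,9) fires=2 [7,10) fires=2 [8,11) fires=1

4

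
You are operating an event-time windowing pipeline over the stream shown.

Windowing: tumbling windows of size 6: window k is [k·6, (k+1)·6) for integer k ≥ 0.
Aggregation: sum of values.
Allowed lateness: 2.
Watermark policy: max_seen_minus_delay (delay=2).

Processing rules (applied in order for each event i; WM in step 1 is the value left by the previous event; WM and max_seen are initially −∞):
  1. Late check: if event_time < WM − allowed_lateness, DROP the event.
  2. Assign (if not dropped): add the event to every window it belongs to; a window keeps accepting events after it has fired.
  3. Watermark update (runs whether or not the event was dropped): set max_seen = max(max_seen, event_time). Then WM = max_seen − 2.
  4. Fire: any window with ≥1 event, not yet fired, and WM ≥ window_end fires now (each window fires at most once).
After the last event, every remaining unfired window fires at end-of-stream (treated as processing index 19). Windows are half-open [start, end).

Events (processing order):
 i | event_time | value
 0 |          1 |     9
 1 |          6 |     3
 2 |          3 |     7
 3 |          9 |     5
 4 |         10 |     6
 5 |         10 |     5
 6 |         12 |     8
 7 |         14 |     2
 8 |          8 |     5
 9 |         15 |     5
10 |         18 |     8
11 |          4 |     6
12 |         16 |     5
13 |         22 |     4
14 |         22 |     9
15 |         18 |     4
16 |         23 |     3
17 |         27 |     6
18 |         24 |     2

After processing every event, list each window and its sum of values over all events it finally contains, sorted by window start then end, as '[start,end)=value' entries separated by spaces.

[0,6)=16 [6,12)=19 [12,18)=20 [18,24)=28 [24,30)=8

i=0 t=1 v=9: → [0,6); WM=-1
i=1 t=6 v=3: → [6,12); WM=4
i=2 t=3 v=7: → [0,6); WM=4
i=3 t=9 v=5: → [6,12); WM=7; [0,6) fires=16
i=4 t=10 v=6: → [6,12); WM=8
i=5 t=10 v=5: → [6,12); WM=8
i=6 t=12 v=8: → [12,18); WM=10
i=7 t=14 v=2: → [12,18); WM=12; [6,12) fires=19
i=8 t=8 v=5: DROP (t<12-2); WM=12
i=9 t=15 v=5: → [12,18); WM=13
i=10 t=18 v=8: → [18,24); WM=16
i=11 t=4 v=6: DROP (t<16-2); WM=16
i=12 t=16 v=5: → [12,18); WM=16
i=13 t=22 v=4: → [18,24); WM=20; [12,18) fires=20
i=14 t=22 v=9: → [18,24); WM=20
i=15 t=18 v=4: → [18,24); WM=20
i=16 t=23 v=3: → [18,24); WM=21
i=17 t=27 v=6: → [24,30); WM=25; [18,24) fires=28
i=18 t=24 v=2: → [24,30); WM=25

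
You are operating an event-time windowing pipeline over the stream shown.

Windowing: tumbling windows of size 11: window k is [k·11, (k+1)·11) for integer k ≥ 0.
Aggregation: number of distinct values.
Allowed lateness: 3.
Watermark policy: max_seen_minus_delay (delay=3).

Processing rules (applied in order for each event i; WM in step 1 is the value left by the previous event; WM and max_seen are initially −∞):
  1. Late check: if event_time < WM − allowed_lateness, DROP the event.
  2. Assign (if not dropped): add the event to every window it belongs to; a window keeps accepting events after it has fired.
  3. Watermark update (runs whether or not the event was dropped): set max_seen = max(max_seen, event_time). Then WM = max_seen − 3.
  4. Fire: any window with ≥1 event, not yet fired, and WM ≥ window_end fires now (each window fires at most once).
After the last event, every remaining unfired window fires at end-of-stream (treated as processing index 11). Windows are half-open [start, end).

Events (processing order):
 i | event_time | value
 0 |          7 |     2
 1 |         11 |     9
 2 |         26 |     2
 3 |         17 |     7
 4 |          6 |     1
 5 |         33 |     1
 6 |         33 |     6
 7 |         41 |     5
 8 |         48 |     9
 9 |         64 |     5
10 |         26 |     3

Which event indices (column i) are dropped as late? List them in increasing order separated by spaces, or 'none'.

i=0 t=7 v=2: → [0,11); WM=4
i=1 t=11 v=9: → [11,22); WM=8
i=2 t=26 v=2: → [22,33); WM=23; [0,11) fires=1 [11,22) fires=1
i=3 t=17 v=7: DROP (t<23-3); WM=23
i=4 t=6 v=1: DROP (t<23-3); WM=23
i=5 t=33 v=1: → [33,44); WM=30
i=6 t=33 v=6: → [33,44); WM=30
i=7 t=41 v=5: → [33,44); WM=38; [22,33) fires=1
i=8 t=48 v=9: → [44,55); WM=45; [33,44) fires=3
i=9 t=64 v=5: → [55,66); WM=61; [44,55) fires=1
i=10 t=26 v=3: DROP (t<61-3); WM=61

3 4 10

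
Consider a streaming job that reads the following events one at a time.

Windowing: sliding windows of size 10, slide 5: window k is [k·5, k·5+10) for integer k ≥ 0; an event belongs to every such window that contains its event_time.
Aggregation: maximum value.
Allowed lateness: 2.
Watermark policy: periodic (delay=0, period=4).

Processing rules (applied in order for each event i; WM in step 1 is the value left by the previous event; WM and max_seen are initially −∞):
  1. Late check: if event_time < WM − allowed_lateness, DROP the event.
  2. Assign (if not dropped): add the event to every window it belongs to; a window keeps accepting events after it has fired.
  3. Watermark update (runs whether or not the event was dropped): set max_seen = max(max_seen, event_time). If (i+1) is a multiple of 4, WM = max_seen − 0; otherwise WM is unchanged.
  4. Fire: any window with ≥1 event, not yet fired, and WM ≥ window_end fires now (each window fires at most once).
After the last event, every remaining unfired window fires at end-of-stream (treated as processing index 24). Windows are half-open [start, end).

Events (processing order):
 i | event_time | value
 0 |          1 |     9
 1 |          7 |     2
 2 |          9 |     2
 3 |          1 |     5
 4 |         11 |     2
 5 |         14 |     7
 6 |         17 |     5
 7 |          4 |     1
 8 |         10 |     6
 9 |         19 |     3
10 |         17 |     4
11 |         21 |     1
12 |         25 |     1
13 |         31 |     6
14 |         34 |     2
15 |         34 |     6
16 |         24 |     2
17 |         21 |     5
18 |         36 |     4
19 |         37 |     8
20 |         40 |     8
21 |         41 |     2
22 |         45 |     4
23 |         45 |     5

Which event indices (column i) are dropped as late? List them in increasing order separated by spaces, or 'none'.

7 8 16 17

i=0 t=1 v=9: → [0,10); WM=−∞
i=1 t=7 v=2: → [5,15),[0,10); WM=−∞
i=2 t=9 v=2: → [5,15),[0,10); WM=−∞
i=3 t=1 v=5: → [0,10); WM=9
i=4 t=11 v=2: → [10,20),[5,15); WM=9
i=5 t=14 v=7: → [10,20),[5,15); WM=9
i=6 t=17 v=5: → [15,25),[10,20); WM=9
i=7 t=4 v=1: DROP (t<9-2); WM=17; [0,10) fires=9 [5,15) fires=7
i=8 t=10 v=6: DROP (t<17-2); WM=17
i=9 t=19 v=3: → [15,25),[10,20); WM=17
i=10 t=17 v=4: → [15,25),[10,20); WM=17
i=11 t=21 v=1: → [20,30),[15,25); WM=21; [10,20) fires=7
i=12 t=25 v=1: → [25,35),[20,30); WM=21
i=13 t=31 v=6: → [30,40),[25,35); WM=21
i=14 t=34 v=2: → [30,40),[25,35); WM=21
i=15 t=34 v=6: → [30,40),[25,35); WM=34; [15,25) fires=5 [20,30) fires=1
i=16 t=24 v=2: DROP (t<34-2); WM=34
i=17 t=21 v=5: DROP (t<34-2); WM=34
i=18 t=36 v=4: → [35,45),[30,40); WM=34
i=19 t=37 v=8: → [35,45),[30,40); WM=37; [25,35) fires=6
i=20 t=40 v=8: → [40,50),[35,45); WM=37
i=21 t=41 v=2: → [40,50),[35,45); WM=37
i=22 t=45 v=4: → [45,55),[40,50); WM=37
i=23 t=45 v=5: → [45,55),[40,50); WM=45; [30,40) fires=8 [35,45) fires=8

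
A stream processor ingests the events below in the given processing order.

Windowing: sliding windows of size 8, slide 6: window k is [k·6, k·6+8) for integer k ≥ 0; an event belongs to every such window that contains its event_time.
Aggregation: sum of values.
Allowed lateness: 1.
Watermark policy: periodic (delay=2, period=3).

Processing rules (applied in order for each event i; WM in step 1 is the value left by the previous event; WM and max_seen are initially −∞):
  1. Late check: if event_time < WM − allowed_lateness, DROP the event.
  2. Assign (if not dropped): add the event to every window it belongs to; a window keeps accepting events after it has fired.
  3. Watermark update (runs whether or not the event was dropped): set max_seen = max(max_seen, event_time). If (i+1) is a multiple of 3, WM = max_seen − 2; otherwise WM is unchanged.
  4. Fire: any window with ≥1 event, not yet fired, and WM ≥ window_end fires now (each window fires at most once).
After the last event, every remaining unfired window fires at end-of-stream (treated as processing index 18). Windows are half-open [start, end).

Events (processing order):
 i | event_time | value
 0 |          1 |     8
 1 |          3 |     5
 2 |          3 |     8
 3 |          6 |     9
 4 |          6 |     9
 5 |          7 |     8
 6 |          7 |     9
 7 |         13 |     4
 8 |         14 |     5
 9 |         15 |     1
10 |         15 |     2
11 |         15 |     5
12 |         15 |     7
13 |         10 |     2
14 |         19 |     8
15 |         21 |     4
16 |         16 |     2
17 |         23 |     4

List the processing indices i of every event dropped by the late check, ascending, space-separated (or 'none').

i=0 t=1 v=8: → [0,8); WM=−∞
i=1 t=3 v=5: → [0,8); WM=−∞
i=2 t=3 v=8: → [0,8); WM=1
i=3 t=6 v=9: → [6,14),[0,8); WM=1
i=4 t=6 v=9: → [6,14),[0,8); WM=1
i=5 t=7 v=8: → [6,14),[0,8); WM=5
i=6 t=7 v=9: → [6,14),[0,8); WM=5
i=7 t=13 v=4: → [12,20),[6,14); WM=5
i=8 t=14 v=5: → [12,20); WM=12; [0,8) fires=56
i=9 t=15 v=1: → [12,20); WM=12
i=10 t=15 v=2: → [12,20); WM=12
i=11 t=15 v=5: → [12,20); WM=13
i=12 t=15 v=7: → [12,20); WM=13
i=13 t=10 v=2: DROP (t<13-1); WM=13
i=14 t=19 v=8: → [18,26),[12,20); WM=17; [6,14) fires=39
i=15 t=21 v=4: → [18,26); WM=17
i=16 t=16 v=2: → [12,20); WM=17
i=17 t=23 v=4: → [18,26); WM=21; [12,20) fires=34

13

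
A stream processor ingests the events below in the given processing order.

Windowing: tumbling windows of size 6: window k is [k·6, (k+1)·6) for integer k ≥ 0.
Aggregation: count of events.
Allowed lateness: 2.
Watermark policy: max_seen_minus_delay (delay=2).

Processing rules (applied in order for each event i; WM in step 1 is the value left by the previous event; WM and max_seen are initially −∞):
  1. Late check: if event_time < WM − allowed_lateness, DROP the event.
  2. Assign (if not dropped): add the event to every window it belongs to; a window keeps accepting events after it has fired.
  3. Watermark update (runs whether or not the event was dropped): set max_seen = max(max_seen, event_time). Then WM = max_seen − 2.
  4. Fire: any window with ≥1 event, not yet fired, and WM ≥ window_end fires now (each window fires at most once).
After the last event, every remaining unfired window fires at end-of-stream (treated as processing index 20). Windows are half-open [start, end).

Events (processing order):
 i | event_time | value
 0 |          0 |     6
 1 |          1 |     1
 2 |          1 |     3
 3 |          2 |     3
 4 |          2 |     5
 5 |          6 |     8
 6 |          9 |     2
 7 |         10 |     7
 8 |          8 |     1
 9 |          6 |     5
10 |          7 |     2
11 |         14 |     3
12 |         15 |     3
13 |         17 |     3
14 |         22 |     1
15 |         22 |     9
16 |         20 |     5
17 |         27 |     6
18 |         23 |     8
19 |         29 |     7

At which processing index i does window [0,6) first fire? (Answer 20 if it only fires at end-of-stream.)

6

i=0 t=0 v=6: → [0,6); WM=-2
i=1 t=1 v=1: → [0,6); WM=-1
i=2 t=1 v=3: → [0,6); WM=-1
i=3 t=2 v=3: → [0,6); WM=0
i=4 t=2 v=5: → [0,6); WM=0
i=5 t=6 v=8: → [6,12); WM=4
i=6 t=9 v=2: → [6,12); WM=7; [0,6) fires=5
i=7 t=10 v=7: → [6,12); WM=8
i=8 t=8 v=1: → [6,12); WM=8
i=9 t=6 v=5: → [6,12); WM=8
i=10 t=7 v=2: → [6,12); WM=8
i=11 t=14 v=3: → [12,18); WM=12; [6,12) fires=6
i=12 t=15 v=3: → [12,18); WM=13
i=13 t=17 v=3: → [12,18); WM=15
i=14 t=22 v=1: → [18,24); WM=20; [12,18) fires=3
i=15 t=22 v=9: → [18,24); WM=20
i=16 t=20 v=5: → [18,24); WM=20
i=17 t=27 v=6: → [24,30); WM=25; [18,24) fires=3
i=18 t=23 v=8: → [18,24); WM=25
i=19 t=29 v=7: → [24,30); WM=27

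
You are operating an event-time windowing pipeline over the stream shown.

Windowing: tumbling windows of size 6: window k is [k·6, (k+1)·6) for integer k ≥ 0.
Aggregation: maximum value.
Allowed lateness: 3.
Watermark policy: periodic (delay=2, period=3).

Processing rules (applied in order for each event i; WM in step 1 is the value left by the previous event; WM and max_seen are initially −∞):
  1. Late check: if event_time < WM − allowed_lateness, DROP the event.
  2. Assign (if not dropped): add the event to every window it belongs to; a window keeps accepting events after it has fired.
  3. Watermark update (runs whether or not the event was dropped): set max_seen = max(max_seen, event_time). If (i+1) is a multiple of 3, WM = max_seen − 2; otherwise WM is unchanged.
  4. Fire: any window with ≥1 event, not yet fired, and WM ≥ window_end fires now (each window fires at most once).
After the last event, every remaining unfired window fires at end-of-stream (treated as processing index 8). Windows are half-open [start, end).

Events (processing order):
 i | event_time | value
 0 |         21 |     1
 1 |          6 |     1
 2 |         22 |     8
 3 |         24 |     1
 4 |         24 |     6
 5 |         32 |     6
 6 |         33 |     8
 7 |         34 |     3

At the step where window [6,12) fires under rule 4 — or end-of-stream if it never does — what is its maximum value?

i=0 t=21 v=1: → [18,24); WM=−∞
i=1 t=6 v=1: → [6,12); WM=−∞
i=2 t=22 v=8: → [18,24); WM=20; [6,12) fires=1
i=3 t=24 v=1: → [24,30); WM=20
i=4 t=24 v=6: → [24,30); WM=20
i=5 t=32 v=6: → [30,36); WM=30; [18,24) fires=8 [24,30) fires=6
i=6 t=33 v=8: → [30,36); WM=30
i=7 t=34 v=3: → [30,36); WM=30

1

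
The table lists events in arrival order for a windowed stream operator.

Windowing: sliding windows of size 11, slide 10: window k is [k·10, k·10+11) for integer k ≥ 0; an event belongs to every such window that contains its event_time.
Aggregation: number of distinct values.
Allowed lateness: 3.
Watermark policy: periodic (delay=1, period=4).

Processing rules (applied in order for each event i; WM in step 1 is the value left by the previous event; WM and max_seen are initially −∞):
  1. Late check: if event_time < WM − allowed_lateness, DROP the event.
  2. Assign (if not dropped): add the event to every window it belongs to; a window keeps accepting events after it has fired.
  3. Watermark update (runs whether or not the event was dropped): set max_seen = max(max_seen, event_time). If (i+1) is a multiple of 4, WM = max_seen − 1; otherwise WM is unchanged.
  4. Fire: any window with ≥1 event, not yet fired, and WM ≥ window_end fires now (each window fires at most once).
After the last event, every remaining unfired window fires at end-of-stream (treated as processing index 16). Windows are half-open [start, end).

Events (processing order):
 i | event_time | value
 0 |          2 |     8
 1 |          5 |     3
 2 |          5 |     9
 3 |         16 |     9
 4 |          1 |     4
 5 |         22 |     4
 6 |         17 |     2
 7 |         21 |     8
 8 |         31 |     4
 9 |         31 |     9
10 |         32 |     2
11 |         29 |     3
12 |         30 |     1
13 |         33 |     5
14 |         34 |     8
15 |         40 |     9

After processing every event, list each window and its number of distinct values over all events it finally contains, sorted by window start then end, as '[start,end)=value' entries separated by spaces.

[0,11)=3 [10,21)=2 [20,31)=4 [30,41)=6 [40,51)=1

i=0 t=2 v=8: → [0,11); WM=−∞
i=1 t=5 v=3: → [0,11); WM=−∞
i=2 t=5 v=9: → [0,11); WM=−∞
i=3 t=16 v=9: → [10,21); WM=15; [0,11) fires=3
i=4 t=1 v=4: DROP (t<15-3); WM=15
i=5 t=22 v=4: → [20,31); WM=15
i=6 t=17 v=2: → [10,21); WM=15
i=7 t=21 v=8: → [20,31); WM=21; [10,21) fires=2
i=8 t=31 v=4: → [30,41); WM=21
i=9 t=31 v=9: → [30,41); WM=21
i=10 t=32 v=2: → [30,41); WM=21
i=11 t=29 v=3: → [20,31); WM=31; [20,31) fires=3
i=12 t=30 v=1: → [30,41),[20,31); WM=31
i=13 t=33 v=5: → [30,41); WM=31
i=14 t=34 v=8: → [30,41); WM=31
i=15 t=40 v=9: → [40,51),[30,41); WM=39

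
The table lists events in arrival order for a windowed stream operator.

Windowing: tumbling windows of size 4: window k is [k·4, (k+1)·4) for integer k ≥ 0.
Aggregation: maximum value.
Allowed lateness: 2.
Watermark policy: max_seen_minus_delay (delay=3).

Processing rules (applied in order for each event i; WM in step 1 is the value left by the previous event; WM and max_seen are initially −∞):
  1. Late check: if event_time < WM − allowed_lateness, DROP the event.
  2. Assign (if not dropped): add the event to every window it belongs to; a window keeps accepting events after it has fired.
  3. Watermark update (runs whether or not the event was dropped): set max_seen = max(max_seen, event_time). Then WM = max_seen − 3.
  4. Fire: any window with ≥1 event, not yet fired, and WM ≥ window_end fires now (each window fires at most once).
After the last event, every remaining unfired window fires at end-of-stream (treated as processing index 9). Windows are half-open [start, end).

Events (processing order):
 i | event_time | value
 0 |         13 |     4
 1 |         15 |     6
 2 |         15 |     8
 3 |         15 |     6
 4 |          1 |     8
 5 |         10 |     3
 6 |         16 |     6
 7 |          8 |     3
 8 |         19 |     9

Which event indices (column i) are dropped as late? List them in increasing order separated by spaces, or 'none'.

4 7

i=0 t=13 v=4: → [12,16); WM=10
i=1 t=15 v=6: → [12,16); WM=12
i=2 t=15 v=8: → [12,16); WM=12
i=3 t=15 v=6: → [12,16); WM=12
i=4 t=1 v=8: DROP (t<12-2); WM=12
i=5 t=10 v=3: → [8,12); WM=12; [8,12) fires=3
i=6 t=16 v=6: → [16,20); WM=13
i=7 t=8 v=3: DROP (t<13-2); WM=13
i=8 t=19 v=9: → [16,20); WM=16; [12,16) fires=8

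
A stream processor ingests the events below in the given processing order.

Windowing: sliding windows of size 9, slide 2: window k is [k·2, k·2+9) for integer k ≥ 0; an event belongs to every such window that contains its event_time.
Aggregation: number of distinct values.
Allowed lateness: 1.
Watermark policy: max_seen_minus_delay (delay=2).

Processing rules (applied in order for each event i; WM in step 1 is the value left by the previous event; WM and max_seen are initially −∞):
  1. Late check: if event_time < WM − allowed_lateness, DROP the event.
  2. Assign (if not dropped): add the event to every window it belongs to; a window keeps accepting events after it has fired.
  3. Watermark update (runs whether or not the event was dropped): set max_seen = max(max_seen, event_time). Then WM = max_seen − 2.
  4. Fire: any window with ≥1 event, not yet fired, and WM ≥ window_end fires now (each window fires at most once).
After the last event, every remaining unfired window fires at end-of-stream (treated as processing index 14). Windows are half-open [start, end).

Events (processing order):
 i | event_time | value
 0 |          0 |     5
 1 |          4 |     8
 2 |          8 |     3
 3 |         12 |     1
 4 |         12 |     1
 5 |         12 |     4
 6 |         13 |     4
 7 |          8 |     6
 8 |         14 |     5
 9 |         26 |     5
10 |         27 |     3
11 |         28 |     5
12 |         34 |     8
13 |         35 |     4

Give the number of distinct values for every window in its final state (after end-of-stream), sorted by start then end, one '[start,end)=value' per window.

[0,9)=3 [2,11)=2 [4,13)=4 [6,15)=4 [8,17)=4 [10,19)=3 [12,21)=3 [14,23)=1 [18,27)=1 [20,29)=2 [22,31)=2 [24,33)=2 [26,35)=3 [28,37)=3 [30,39)=2 [32,41)=2 [34,43)=2

i=0 t=0 v=5: → [0,9); WM=-2
i=1 t=4 v=8: → [4,13),[2,11),[0,9); WM=2
i=2 t=8 v=3: → [8,17),[6,15),[4,13),[2,11),[0,9); WM=6
i=3 t=12 v=1: → [12,21),[10,19),[8,17),[6,15),[4,13); WM=10; [0,9) fires=3
i=4 t=12 v=1: → [12,21),[10,19),[8,17),[6,15),[4,13); WM=10
i=5 t=12 v=4: → [12,21),[10,19),[8,17),[6,15),[4,13); WM=10
i=6 t=13 v=4: → [12,21),[10,19),[8,17),[6,15); WM=11; [2,11) fires=2
i=7 t=8 v=6: DROP (t<11-1); WM=11
i=8 t=14 v=5: → [14,23),[12,21),[10,19),[8,17),[6,15); WM=12
i=9 t=26 v=5: → [26,35),[24,33),[22,31),[20,29),[18,27); WM=24; [4,13) fires=4 [6,15) fires=4 [8,17) fires=4 [10,19) fires=3 [12,21) fires=3 [14,23) fires=1
i=10 t=27 v=3: → [26,35),[24,33),[22,31),[20,29); WM=25
i=11 t=28 v=5: → [28,37),[26,35),[24,33),[22,31),[20,29); WM=26
i=12 t=34 v=8: → [34,43),[32,41),[30,39),[28,37),[26,35); WM=32; [18,27) fires=1 [20,29) fires=2 [22,31) fires=2
i=13 t=35 v=4: → [34,43),[32,41),[30,39),[28,37); WM=33; [24,33) fires=2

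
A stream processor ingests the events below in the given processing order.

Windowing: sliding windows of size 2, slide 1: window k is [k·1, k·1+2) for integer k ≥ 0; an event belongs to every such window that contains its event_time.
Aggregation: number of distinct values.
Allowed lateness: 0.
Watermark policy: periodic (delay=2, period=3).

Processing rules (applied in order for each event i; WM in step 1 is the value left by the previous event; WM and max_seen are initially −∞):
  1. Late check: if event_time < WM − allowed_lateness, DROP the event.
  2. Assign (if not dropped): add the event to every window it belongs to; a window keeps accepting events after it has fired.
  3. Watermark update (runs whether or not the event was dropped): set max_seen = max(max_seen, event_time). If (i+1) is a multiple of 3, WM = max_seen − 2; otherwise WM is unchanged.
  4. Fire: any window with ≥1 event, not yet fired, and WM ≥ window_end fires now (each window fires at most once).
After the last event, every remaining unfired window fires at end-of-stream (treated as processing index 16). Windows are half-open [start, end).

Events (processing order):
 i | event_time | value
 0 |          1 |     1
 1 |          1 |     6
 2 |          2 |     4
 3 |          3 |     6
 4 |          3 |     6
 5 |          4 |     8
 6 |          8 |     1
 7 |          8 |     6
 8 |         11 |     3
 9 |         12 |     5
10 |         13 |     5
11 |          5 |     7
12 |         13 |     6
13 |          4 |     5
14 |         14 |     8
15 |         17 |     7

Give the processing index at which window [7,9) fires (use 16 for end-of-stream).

8

i=0 t=1 v=1: → [1,3),[0,2); WM=−∞
i=1 t=1 v=6: → [1,3),[0,2); WM=−∞
i=2 t=2 v=4: → [2,4),[1,3); WM=0
i=3 t=3 v=6: → [3,5),[2,4); WM=0
i=4 t=3 v=6: → [3,5),[2,4); WM=0
i=5 t=4 v=8: → [4,6),[3,5); WM=2; [0,2) fires=2
i=6 t=8 v=1: → [8,10),[7,9); WM=2
i=7 t=8 v=6: → [8,10),[7,9); WM=2
i=8 t=11 v=3: → [11,13),[10,12); WM=9; [1,3) fires=3 [2,4) fires=2 [3,5) fires=2 [4,6) fires=1 [7,9) fires=2
i=9 t=12 v=5: → [12,14),[11,13); WM=9
i=10 t=13 v=5: → [13,15),[12,14); WM=9
i=11 t=5 v=7: DROP (t<9-0); WM=11; [8,10) fires=2
i=12 t=13 v=6: → [13,15),[12,14); WM=11
i=13 t=4 v=5: DROP (t<11-0); WM=11
i=14 t=14 v=8: → [14,16),[13,15); WM=12; [10,12) fires=1
i=15 t=17 v=7: → [17,19),[16,18); WM=12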